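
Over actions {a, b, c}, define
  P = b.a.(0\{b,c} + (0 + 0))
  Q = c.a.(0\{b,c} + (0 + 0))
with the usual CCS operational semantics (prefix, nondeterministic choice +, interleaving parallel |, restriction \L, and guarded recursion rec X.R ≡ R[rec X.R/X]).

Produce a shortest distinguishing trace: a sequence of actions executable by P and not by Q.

b

LTS(P): 3 reachable states
  m0 = b.a.(0\{b,c} + (0 + 0)) → ··b··> m1
  m1 = a.(0\{b,c} + (0 + 0)) → ··a··> m2
  m2 = 0\{b,c} + (0 + 0) → ·
LTS(Q): 3 reachable states
  n0 = c.a.(0\{b,c} + (0 + 0)) → ··c··> n1
  n1 = a.(0\{b,c} + (0 + 0)) → ··a··> n2
  n2 = 0\{b,c} + (0 + 0) → ·
Run σ = ⟨b⟩ on P: start {m0}
  after b @ step 1: {m1}
  P completes σ.
Run σ = ⟨b⟩ on Q: start {n0}
  after b @ step 1: ∅  — Q cannot continue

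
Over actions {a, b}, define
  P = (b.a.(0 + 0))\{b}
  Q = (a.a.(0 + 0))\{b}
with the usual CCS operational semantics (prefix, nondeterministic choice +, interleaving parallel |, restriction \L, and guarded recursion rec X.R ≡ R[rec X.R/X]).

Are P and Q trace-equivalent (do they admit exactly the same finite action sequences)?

traces(P) ≠ traces(Q) — witness ⟨a⟩

LTS(P): 1 reachable states
  m0 = (b.a.(0 + 0))\{b} → ∅
LTS(Q): 3 reachable states
  n0 = (a.a.(0 + 0))\{b} → --a--▸ n1
  n1 = (a.(0 + 0))\{b} → --a--▸ n2
  n2 = (0 + 0)\{b} → ∅
Executing a from Q (initial set {n0}):
  after a @ step 1: {n1}
  Q completes σ.
Executing a from P (initial set {m0}):
  after a @ step 1: ∅ (P stuck)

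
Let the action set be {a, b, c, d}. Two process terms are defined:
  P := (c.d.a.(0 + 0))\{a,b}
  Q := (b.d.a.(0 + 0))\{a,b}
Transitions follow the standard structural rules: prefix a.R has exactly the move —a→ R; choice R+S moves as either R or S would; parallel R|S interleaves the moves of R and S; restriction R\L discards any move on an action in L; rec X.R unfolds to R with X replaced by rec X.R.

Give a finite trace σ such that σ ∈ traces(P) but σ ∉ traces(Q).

c

Reachable graph of P (3 states):
  s0 = (c.d.a.(0 + 0))\{a,b} ⊢ ··c··> s1
  s1 = (d.a.(0 + 0))\{a,b} ⊢ ··d··> s2
  s2 = (a.(0 + 0))\{a,b} ⊢ ·
Reachable graph of Q (1 states):
  t0 = (b.d.a.(0 + 0))\{a,b} ⊢ ·
Run σ = ⟨c⟩ on P: start {s0}
  step 1 (c): {s1}
  — P admits the full trace.
Run σ = ⟨c⟩ on Q: start {t0}
  step 1 (c): ∅  — Q cannot continue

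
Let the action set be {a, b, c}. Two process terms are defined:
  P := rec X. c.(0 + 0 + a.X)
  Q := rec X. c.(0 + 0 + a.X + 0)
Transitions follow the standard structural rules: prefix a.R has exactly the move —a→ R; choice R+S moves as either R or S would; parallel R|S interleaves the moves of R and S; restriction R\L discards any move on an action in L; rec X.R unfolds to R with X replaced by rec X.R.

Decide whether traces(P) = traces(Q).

trace-equivalent

LTS(P): 2 reachable states
  p0 = rec X. c.(0 + 0 + a.X) has moves -c-> p1
  p1 = 0 + 0 + a.(rec X. c.(0 + 0 + a.X)) has moves -a-> p0
LTS(Q): 2 reachable states
  q0 = rec X. c.(0 + 0 + a.X + 0) has moves -c-> q1
  q1 = 0 + 0 + a.(rec X. c.(0 + 0 + a.X + 0)) + 0 has moves -a-> q0
Bisimilarity quotient blocks:
  B0 = {p0, q0}
  B1 = {p1, q1}
p0 ∈ B0, q0 ∈ B0 → same block
Bisimilar ⇒ trace-equivalent.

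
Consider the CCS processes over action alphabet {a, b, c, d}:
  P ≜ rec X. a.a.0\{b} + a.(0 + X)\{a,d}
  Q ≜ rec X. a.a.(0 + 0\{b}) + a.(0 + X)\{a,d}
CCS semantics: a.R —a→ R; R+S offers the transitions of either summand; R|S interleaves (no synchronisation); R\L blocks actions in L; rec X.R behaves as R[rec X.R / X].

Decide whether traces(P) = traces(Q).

LTS(P): 4 reachable states
  p0 = rec X. a.a.0\{b} + a.(0 + X)\{a,d} has moves -a-> p1, -a-> p2
  p1 = (0 + (rec X. a.a.0\{b} + a.(0 + X)\{a,d}))\{a,d} has moves stopped
  p2 = a.0\{b} has moves -a-> p3
  p3 = 0\{b} has moves stopped
LTS(Q): 4 reachable states
  q0 = rec X. a.a.(0 + 0\{b}) + a.(0 + X)\{a,d} has moves -a-> q1, -a-> q2
  q1 = (0 + (rec X. a.a.(0 + 0\{b}) + a.(0 + X)\{a,d}))\{a,d} has moves stopped
  q2 = a.(0 + 0\{b}) has moves -a-> q3
  q3 = 0 + 0\{b} has moves stopped
Partition-refinement fixed point:
  B0 = {p0, q0}
  B1 = {p1, p3, q1, q3}
  B2 = {p2, q2}
p0 ∈ B0, q0 ∈ B0 → same block
Bisimilar ⇒ trace-equivalent.

traces(P) = traces(Q)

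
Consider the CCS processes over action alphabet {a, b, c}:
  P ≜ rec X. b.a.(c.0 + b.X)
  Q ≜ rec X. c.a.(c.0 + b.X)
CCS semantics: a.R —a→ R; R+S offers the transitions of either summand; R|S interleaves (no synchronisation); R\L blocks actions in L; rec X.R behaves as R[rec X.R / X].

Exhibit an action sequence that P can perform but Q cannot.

b

LTS(P): 4 reachable states
  p0 = rec X. b.a.(c.0 + b.X) :: --b--▸ p1
  p1 = a.(c.0 + b.(rec X. b.a.(c.0 + b.X))) :: --a--▸ p2
  p2 = c.0 + b.(rec X. b.a.(c.0 + b.X)) :: --b--▸ p0, --c--▸ p3
  p3 = 0 :: (no moves)
LTS(Q): 4 reachable states
  q0 = rec X. c.a.(c.0 + b.X) :: --c--▸ q1
  q1 = a.(c.0 + b.(rec X. c.a.(c.0 + b.X))) :: --a--▸ q2
  q2 = c.0 + b.(rec X. c.a.(c.0 + b.X)) :: --b--▸ q0, --c--▸ q3
  q3 = 0 :: (no moves)
Trace ⟨b⟩ through P, begin at {p0}:
  after b @ step 1: {p1}
  P completes σ.
Trace ⟨b⟩ through Q, begin at {q0}:
  after b @ step 1: no successor for Q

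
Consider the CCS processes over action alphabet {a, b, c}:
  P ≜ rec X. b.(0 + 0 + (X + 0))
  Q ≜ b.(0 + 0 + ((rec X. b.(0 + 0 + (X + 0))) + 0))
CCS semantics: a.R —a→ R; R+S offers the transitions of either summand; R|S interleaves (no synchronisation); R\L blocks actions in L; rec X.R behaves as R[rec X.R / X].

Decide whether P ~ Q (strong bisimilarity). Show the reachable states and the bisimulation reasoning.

YES

LTS(P): 2 reachable states
  p0 = rec X. b.(0 + 0 + (X + 0)) :: =b=> p1
  p1 = 0 + 0 + ((rec X. b.(0 + 0 + (X + 0))) + 0) :: =b=> p1
LTS(Q): 2 reachable states
  q0 = b.(0 + 0 + ((rec X. b.(0 + 0 + (X + 0))) + 0)) :: =b=> q1
  q1 = 0 + 0 + ((rec X. b.(0 + 0 + (X + 0))) + 0) :: =b=> q1
Bisimilarity quotient blocks:
  B0 = {p0, p1, q0, q1}
p0 ∈ B0, q0 ∈ B0 → same block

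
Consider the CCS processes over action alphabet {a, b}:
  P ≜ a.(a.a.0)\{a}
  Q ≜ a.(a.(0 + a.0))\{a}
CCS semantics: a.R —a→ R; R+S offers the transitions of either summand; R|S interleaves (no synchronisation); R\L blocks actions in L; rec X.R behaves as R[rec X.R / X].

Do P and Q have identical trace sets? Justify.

LTS(P): 2 reachable states
  p0 = a.(a.a.0)\{a} has moves ··a··> p1
  p1 = (a.a.0)\{a} has moves deadlocked
LTS(Q): 2 reachable states
  q0 = a.(a.(0 + a.0))\{a} has moves ··a··> q1
  q1 = (a.(0 + a.0))\{a} has moves deadlocked
Coarsest stable partition (strong bisimilarity classes):
  B0 = {p0, q0}
  B1 = {p1, q1}
p0 ∈ B0, q0 ∈ B0 → same block
Bisimilar ⇒ trace-equivalent.

YES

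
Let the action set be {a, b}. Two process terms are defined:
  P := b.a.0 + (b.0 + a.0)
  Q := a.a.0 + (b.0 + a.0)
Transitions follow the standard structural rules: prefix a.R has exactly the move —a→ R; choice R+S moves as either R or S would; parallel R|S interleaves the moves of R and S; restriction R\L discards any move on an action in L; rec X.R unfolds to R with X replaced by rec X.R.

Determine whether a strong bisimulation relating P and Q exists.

Reachable graph of P (3 states):
  s0 = b.a.0 + (b.0 + a.0) has moves ··a··> s1, ··b··> s1, ··b··> s2
  s1 = 0 has moves stopped
  s2 = a.0 has moves ··a··> s1
Reachable graph of Q (3 states):
  t0 = a.a.0 + (b.0 + a.0) has moves ··a··> t1, ··a··> t2, ··b··> t1
  t1 = 0 has moves stopped
  t2 = a.0 has moves ··a··> t1
Bisimilarity quotient blocks:
  B0 = {s0}
  B1 = {s1, t1}
  B2 = {s2, t2}
  B3 = {t0}
s0 ∈ B0, t0 ∈ B3 → different blocks

not bisimilar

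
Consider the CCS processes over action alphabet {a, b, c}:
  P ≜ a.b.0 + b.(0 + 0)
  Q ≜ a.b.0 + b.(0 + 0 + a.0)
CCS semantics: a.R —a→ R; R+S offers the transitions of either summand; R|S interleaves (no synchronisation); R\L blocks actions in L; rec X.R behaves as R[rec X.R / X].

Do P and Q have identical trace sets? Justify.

P's transition system — 4 states:
  u0 = a.b.0 + b.(0 + 0) | ··a··> u1, ··b··> u2
  u1 = b.0 | ··b··> u3
  u2 = 0 + 0 | stopped
  u3 = 0 | stopped
Q's transition system — 4 states:
  v0 = a.b.0 + b.(0 + 0 + a.0) | ··a··> v1, ··b··> v2
  v1 = b.0 | ··b··> v3
  v2 = 0 + 0 + a.0 | ··a··> v3
  v3 = 0 | stopped
Executing ba from Q (initial set {v0}):
  after b @ step 1: {v2}
  after a @ step 2: {v3}
  Q completes σ.
Executing ba from P (initial set {u0}):
  after b @ step 1: {u2}
  after a @ step 2: ∅  — P cannot continue

traces(P) ≠ traces(Q) — witness ⟨ba⟩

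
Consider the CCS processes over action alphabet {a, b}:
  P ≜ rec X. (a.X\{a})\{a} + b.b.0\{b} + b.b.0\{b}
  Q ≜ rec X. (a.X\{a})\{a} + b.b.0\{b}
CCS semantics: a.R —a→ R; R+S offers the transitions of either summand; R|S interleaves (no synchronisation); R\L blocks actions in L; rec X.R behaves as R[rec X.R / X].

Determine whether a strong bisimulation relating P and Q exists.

YES

Reachable graph of P (3 states):
  s0 = rec X. (a.X\{a})\{a} + b.b.0\{b} + b.b.0\{b} ⊢ ··b··> s1
  s1 = b.0\{b} ⊢ ··b··> s2
  s2 = 0\{b} ⊢ ·
Reachable graph of Q (3 states):
  t0 = rec X. (a.X\{a})\{a} + b.b.0\{b} ⊢ ··b··> t1
  t1 = b.0\{b} ⊢ ··b··> t2
  t2 = 0\{b} ⊢ ·
Partition-refinement fixed point:
  B0 = {s0, t0}
  B1 = {s1, t1}
  B2 = {s2, t2}
s0 ∈ B0, t0 ∈ B0 → same block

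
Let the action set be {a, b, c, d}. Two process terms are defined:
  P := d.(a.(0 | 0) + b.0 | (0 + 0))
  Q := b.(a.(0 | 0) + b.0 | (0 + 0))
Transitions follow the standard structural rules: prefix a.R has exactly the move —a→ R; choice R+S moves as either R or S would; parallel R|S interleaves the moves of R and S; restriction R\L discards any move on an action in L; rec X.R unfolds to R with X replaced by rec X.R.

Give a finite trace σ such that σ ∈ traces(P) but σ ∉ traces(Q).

Reachable graph of P (4 states):
  m0 = d.(a.(0 | 0) + b.0 | (0 + 0)) | -d-> m1
  m1 = a.(0 | 0) + b.0 | (0 + 0) | -a-> m2, -b-> m3
  m2 = 0 | 0 | ∅
  m3 = 0 | (0 + 0) | ∅
Reachable graph of Q (4 states):
  n0 = b.(a.(0 | 0) + b.0 | (0 + 0)) | -b-> n1
  n1 = a.(0 | 0) + b.0 | (0 + 0) | -a-> n2, -b-> n3
  n2 = 0 | 0 | ∅
  n3 = 0 | (0 + 0) | ∅
Run σ = ⟨d⟩ on P: start {m0}
  step 1 (d): {m1}
  — P admits the full trace.
Run σ = ⟨d⟩ on Q: start {n0}
  step 1 (d): ∅ (Q stuck)

d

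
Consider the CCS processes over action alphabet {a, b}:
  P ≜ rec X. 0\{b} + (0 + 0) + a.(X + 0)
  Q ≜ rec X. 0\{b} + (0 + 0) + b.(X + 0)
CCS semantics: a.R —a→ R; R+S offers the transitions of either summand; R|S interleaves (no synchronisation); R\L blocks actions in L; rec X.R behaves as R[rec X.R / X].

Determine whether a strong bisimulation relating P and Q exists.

P ≁ Q

P's transition system — 2 states:
  u0 = rec X. 0\{b} + (0 + 0) + a.(X + 0) | —a→ u1
  u1 = (rec X. 0\{b} + (0 + 0) + a.(X + 0)) + 0 | —a→ u1
Q's transition system — 2 states:
  v0 = rec X. 0\{b} + (0 + 0) + b.(X + 0) | —b→ v1
  v1 = (rec X. 0\{b} + (0 + 0) + b.(X + 0)) + 0 | —b→ v1
Coarsest stable partition (strong bisimilarity classes):
  B0 = {u0, u1}
  B1 = {v0, v1}
u0 ∈ B0, v0 ∈ B1 → different blocks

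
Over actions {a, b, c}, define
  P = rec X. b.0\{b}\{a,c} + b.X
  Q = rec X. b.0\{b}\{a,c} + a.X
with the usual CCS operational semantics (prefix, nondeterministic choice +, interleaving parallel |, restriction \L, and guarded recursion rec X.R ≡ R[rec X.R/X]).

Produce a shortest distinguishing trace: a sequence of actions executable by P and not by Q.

bb

LTS(P): 2 reachable states
  m0 = rec X. b.0\{b}\{a,c} + b.X :: -b-> m0, -b-> m1
  m1 = 0\{b}\{a,c} :: (no moves)
LTS(Q): 2 reachable states
  n0 = rec X. b.0\{b}\{a,c} + a.X :: -a-> n0, -b-> n1
  n1 = 0\{b}\{a,c} :: (no moves)
Run σ = ⟨bb⟩ on P: start {m0}
  [1] b ⇒ {m0, m1}
  [2] b ⇒ {m0, m1}
  — P admits the full trace.
Run σ = ⟨bb⟩ on Q: start {n0}
  [1] b ⇒ {n1}
  [2] b ⇒ no successor for Q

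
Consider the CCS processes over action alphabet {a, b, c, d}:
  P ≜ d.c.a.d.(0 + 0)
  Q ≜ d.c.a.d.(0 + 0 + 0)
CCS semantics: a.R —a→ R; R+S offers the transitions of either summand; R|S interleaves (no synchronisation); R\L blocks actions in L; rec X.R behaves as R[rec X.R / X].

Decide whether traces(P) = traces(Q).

YES

LTS(P): 5 reachable states
  m0 = d.c.a.d.(0 + 0) :: ··d··> m1
  m1 = c.a.d.(0 + 0) :: ··c··> m2
  m2 = a.d.(0 + 0) :: ··a··> m3
  m3 = d.(0 + 0) :: ··d··> m4
  m4 = 0 + 0 :: deadlocked
LTS(Q): 5 reachable states
  n0 = d.c.a.d.(0 + 0 + 0) :: ··d··> n1
  n1 = c.a.d.(0 + 0 + 0) :: ··c··> n2
  n2 = a.d.(0 + 0 + 0) :: ··a··> n3
  n3 = d.(0 + 0 + 0) :: ··d··> n4
  n4 = 0 + 0 + 0 :: deadlocked
Bisimilarity quotient blocks:
  B0 = {m0, n0}
  B1 = {m1, n1}
  B2 = {m2, n2}
  B3 = {m3, n3}
  B4 = {m4, n4}
m0 ∈ B0, n0 ∈ B0 → same block
Bisimilar ⇒ trace-equivalent.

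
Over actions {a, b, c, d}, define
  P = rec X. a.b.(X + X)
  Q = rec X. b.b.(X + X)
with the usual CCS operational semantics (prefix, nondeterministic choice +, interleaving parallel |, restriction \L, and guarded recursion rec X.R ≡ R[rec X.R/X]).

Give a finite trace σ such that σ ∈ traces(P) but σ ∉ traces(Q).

LTS(P): 3 reachable states
  p0 = rec X. a.b.(X + X) | =a=> p1
  p1 = b.((rec X. a.b.(X + X)) + (rec X. a.b.(X + X))) | =b=> p2
  p2 = (rec X. a.b.(X + X)) + (rec X. a.b.(X + X)) | =a=> p1
LTS(Q): 3 reachable states
  q0 = rec X. b.b.(X + X) | =b=> q1
  q1 = b.((rec X. b.b.(X + X)) + (rec X. b.b.(X + X))) | =b=> q2
  q2 = (rec X. b.b.(X + X)) + (rec X. b.b.(X + X)) | =b=> q1
Executing a from P (initial set {p0}):
  after a @ step 1: {p1}
  ✓ P
Executing a from Q (initial set {q0}):
  after a @ step 1: ∅  — Q cannot continue

a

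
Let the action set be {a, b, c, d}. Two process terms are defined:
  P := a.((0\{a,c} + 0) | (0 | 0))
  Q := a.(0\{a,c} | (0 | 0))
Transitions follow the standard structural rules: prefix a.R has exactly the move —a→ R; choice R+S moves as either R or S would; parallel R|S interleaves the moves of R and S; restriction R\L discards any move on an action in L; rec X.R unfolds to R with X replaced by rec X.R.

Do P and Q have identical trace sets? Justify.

YES

LTS(P): 2 reachable states
  u0 = a.((0\{a,c} + 0) | (0 | 0)) :: ··a··> u1
  u1 = (0\{a,c} + 0) | (0 | 0) :: (no moves)
LTS(Q): 2 reachable states
  v0 = a.(0\{a,c} | (0 | 0)) :: ··a··> v1
  v1 = 0\{a,c} | (0 | 0) :: (no moves)
Coarsest stable partition (strong bisimilarity classes):
  B0 = {u0, v0}
  B1 = {u1, v1}
u0 ∈ B0, v0 ∈ B0 → same block
Bisimilar ⇒ trace-equivalent.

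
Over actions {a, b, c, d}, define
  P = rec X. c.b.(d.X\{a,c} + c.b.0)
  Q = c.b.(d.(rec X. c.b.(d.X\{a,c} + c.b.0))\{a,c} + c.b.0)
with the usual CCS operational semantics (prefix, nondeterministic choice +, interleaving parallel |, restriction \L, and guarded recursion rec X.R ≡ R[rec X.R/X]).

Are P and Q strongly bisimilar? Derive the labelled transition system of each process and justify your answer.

P ~ Q

LTS(P): 6 reachable states
  u0 = rec X. c.b.(d.X\{a,c} + c.b.0) has moves ··c··> u1
  u1 = b.(d.(rec X. c.b.(d.X\{a,c} + c.b.0))\{a,c} + c.b.0) has moves ··b··> u2
  u2 = d.(rec X. c.b.(d.X\{a,c} + c.b.0))\{a,c} + c.b.0 has moves ··c··> u3, ··d··> u4
  u3 = b.0 has moves ··b··> u5
  u4 = (rec X. c.b.(d.X\{a,c} + c.b.0))\{a,c} has moves ∅
  u5 = 0 has moves ∅
LTS(Q): 6 reachable states
  v0 = c.b.(d.(rec X. c.b.(d.X\{a,c} + c.b.0))\{a,c} + c.b.0) has moves ··c··> v1
  v1 = b.(d.(rec X. c.b.(d.X\{a,c} + c.b.0))\{a,c} + c.b.0) has moves ··b··> v2
  v2 = d.(rec X. c.b.(d.X\{a,c} + c.b.0))\{a,c} + c.b.0 has moves ··c··> v3, ··d··> v4
  v3 = b.0 has moves ··b··> v5
  v4 = (rec X. c.b.(d.X\{a,c} + c.b.0))\{a,c} has moves ∅
  v5 = 0 has moves ∅
Partition-refinement fixed point:
  B0 = {u0, v0}
  B1 = {u1, v1}
  B2 = {u2, v2}
  B3 = {u4, u5, v4, v5}
  B4 = {u3, v3}
u0 ∈ B0, v0 ∈ B0 → same block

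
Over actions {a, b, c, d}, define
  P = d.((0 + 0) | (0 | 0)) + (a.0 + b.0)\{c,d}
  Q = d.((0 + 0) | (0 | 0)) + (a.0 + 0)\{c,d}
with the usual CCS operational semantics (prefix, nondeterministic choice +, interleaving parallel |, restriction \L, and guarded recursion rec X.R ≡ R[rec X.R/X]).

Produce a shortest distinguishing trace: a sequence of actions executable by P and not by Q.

b

P's transition system — 3 states:
  s0 = d.((0 + 0) | (0 | 0)) + (a.0 + b.0)\{c,d} ⊢ —a→ s1, —b→ s1, —d→ s2
  s1 = 0\{c,d} ⊢ stopped
  s2 = (0 + 0) | (0 | 0) ⊢ stopped
Q's transition system — 3 states:
  t0 = d.((0 + 0) | (0 | 0)) + (a.0 + 0)\{c,d} ⊢ —a→ t1, —d→ t2
  t1 = 0\{c,d} ⊢ stopped
  t2 = (0 + 0) | (0 | 0) ⊢ stopped
Executing b from P (initial set {s0}):
  [1] b ⇒ {s1}
  P completes σ.
Executing b from Q (initial set {t0}):
  [1] b ⇒ ∅  — Q cannot continue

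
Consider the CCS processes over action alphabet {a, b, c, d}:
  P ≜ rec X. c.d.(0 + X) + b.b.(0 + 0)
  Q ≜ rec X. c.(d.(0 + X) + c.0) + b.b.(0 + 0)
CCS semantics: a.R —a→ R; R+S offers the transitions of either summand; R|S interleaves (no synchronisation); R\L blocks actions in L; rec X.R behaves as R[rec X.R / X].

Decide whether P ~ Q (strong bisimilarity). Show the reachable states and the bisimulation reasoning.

P's transition system — 5 states:
  m0 = rec X. c.d.(0 + X) + b.b.(0 + 0) ⊢ =b=> m1, =c=> m2
  m1 = b.(0 + 0) ⊢ =b=> m3
  m2 = d.(0 + (rec X. c.d.(0 + X) + b.b.(0 + 0))) ⊢ =d=> m4
  m3 = 0 + 0 ⊢ stopped
  m4 = 0 + (rec X. c.d.(0 + X) + b.b.(0 + 0)) ⊢ =b=> m1, =c=> m2
Q's transition system — 6 states:
  n0 = rec X. c.(d.(0 + X) + c.0) + b.b.(0 + 0) ⊢ =b=> n1, =c=> n2
  n1 = b.(0 + 0) ⊢ =b=> n3
  n2 = d.(0 + (rec X. c.(d.(0 + X) + c.0) + b.b.(0 + 0))) + c.0 ⊢ =c=> n4, =d=> n5
  n3 = 0 + 0 ⊢ stopped
  n4 = 0 ⊢ stopped
  n5 = 0 + (rec X. c.(d.(0 + X) + c.0) + b.b.(0 + 0)) ⊢ =b=> n1, =c=> n2
Coarsest stable partition (strong bisimilarity classes):
  B0 = {m0, m4}
  B1 = {m1, n1}
  B2 = {m3, n3, n4}
  B3 = {m2}
  B4 = {n0, n5}
  B5 = {n2}
m0 ∈ B0, n0 ∈ B4 → different blocks

P ≁ Q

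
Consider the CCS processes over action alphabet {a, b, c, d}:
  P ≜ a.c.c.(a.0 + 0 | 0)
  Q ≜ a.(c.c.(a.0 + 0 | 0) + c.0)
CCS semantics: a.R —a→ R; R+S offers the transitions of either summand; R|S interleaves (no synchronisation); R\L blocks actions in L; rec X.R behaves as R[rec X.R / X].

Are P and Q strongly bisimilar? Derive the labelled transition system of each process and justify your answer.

P ≁ Q

P's transition system — 5 states:
  m0 = a.c.c.(a.0 + 0 | 0) ⊢ ··a··> m1
  m1 = c.c.(a.0 + 0 | 0) ⊢ ··c··> m2
  m2 = c.(a.0 + 0 | 0) ⊢ ··c··> m3
  m3 = a.0 + 0 | 0 ⊢ ··a··> m4
  m4 = 0 ⊢ ·
Q's transition system — 5 states:
  n0 = a.(c.c.(a.0 + 0 | 0) + c.0) ⊢ ··a··> n1
  n1 = c.c.(a.0 + 0 | 0) + c.0 ⊢ ··c··> n2, ··c··> n3
  n2 = 0 ⊢ ·
  n3 = c.(a.0 + 0 | 0) ⊢ ··c··> n4
  n4 = a.0 + 0 | 0 ⊢ ··a··> n2
Coarsest stable partition (strong bisimilarity classes):
  B0 = {m0}
  B1 = {m1}
  B2 = {m2, n3}
  B3 = {m3, n4}
  B4 = {m4, n2}
  B5 = {n0}
  B6 = {n1}
m0 ∈ B0, n0 ∈ B5 → different blocks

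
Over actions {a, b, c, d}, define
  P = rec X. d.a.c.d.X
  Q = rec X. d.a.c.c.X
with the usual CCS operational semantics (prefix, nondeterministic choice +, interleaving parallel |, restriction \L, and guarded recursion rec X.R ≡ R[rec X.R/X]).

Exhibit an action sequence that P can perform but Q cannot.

Reachable graph of P (4 states):
  m0 = rec X. d.a.c.d.X :: --d--▸ m1
  m1 = a.c.d.(rec X. d.a.c.d.X) :: --a--▸ m2
  m2 = c.d.(rec X. d.a.c.d.X) :: --c--▸ m3
  m3 = d.(rec X. d.a.c.d.X) :: --d--▸ m0
Reachable graph of Q (4 states):
  n0 = rec X. d.a.c.c.X :: --d--▸ n1
  n1 = a.c.c.(rec X. d.a.c.c.X) :: --a--▸ n2
  n2 = c.c.(rec X. d.a.c.c.X) :: --c--▸ n3
  n3 = c.(rec X. d.a.c.c.X) :: --c--▸ n0
Trace ⟨dacd⟩ through P, begin at {m0}:
  step 1 (d): {m1}
  step 2 (a): {m2}
  step 3 (c): {m3}
  step 4 (d): {m0}
  ✓ P
Trace ⟨dacd⟩ through Q, begin at {n0}:
  step 1 (d): {n1}
  step 2 (a): {n2}
  step 3 (c): {n3}
  step 4 (d): ∅ (Q stuck)

dacd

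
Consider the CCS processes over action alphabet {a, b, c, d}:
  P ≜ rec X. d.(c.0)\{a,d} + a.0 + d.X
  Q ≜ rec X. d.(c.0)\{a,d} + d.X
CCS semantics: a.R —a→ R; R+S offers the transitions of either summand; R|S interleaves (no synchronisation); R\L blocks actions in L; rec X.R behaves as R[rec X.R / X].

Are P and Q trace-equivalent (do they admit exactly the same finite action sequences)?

P's transition system — 4 states:
  m0 = rec X. d.(c.0)\{a,d} + a.0 + d.X → -a-> m1, -d-> m0, -d-> m2
  m1 = 0 → ∅
  m2 = (c.0)\{a,d} → -c-> m3
  m3 = 0\{a,d} → ∅
Q's transition system — 3 states:
  n0 = rec X. d.(c.0)\{a,d} + d.X → -d-> n0, -d-> n1
  n1 = (c.0)\{a,d} → -c-> n2
  n2 = 0\{a,d} → ∅
Trace ⟨a⟩ through P, begin at {m0}:
  step 1 (a): {m1}
  P completes σ.
Trace ⟨a⟩ through Q, begin at {n0}:
  step 1 (a): ∅ (Q stuck)

NO — witness ⟨a⟩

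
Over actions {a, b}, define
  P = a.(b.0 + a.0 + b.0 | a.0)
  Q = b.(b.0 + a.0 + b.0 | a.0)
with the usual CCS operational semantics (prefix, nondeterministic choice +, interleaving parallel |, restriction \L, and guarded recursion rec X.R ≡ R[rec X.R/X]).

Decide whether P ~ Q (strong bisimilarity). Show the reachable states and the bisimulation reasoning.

NO

P's transition system — 6 states:
  m0 = a.(b.0 + a.0 + b.0 | a.0) | -a-> m1
  m1 = b.0 + a.0 + b.0 | a.0 | -a-> m2, -a-> m3, -b-> m2, -b-> m4
  m2 = 0 | ∅
  m3 = b.0 | 0 | -b-> m5
  m4 = 0 | a.0 | -a-> m5
  m5 = 0 | 0 | ∅
Q's transition system — 6 states:
  n0 = b.(b.0 + a.0 + b.0 | a.0) | -b-> n1
  n1 = b.0 + a.0 + b.0 | a.0 | -a-> n2, -a-> n3, -b-> n2, -b-> n4
  n2 = 0 | ∅
  n3 = b.0 | 0 | -b-> n5
  n4 = 0 | a.0 | -a-> n5
  n5 = 0 | 0 | ∅
Bisimilarity quotient blocks:
  B0 = {m0}
  B1 = {m1, n1}
  B2 = {m2, m5, n2, n5}
  B3 = {m4, n4}
  B4 = {m3, n3}
  B5 = {n0}
m0 ∈ B0, n0 ∈ B5 → different blocks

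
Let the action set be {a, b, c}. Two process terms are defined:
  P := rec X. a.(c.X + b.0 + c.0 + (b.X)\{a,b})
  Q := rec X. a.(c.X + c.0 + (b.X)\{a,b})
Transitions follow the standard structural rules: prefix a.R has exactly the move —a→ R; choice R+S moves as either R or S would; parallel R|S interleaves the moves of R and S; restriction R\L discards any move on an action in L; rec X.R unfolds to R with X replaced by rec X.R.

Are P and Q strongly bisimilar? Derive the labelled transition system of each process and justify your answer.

LTS(P): 3 reachable states
  u0 = rec X. a.(c.X + b.0 + c.0 + (b.X)\{a,b}) → —a→ u1
  u1 = c.(rec X. a.(c.X + b.0 + c.0 + (b.X)\{a,b})) + b.0 + c.0 + (b.(rec X. a.(c.X + b.0 + c.0 + (b.X)\{a,b})))\{a,b} → —b→ u2, —c→ u0, —c→ u2
  u2 = 0 → (no moves)
LTS(Q): 3 reachable states
  v0 = rec X. a.(c.X + c.0 + (b.X)\{a,b}) → —a→ v1
  v1 = c.(rec X. a.(c.X + c.0 + (b.X)\{a,b})) + c.0 + (b.(rec X. a.(c.X + c.0 + (b.X)\{a,b})))\{a,b} → —c→ v0, —c→ v2
  v2 = 0 → (no moves)
Partition-refinement fixed point:
  B0 = {u0}
  B1 = {u1}
  B2 = {u2, v2}
  B3 = {v0}
  B4 = {v1}
u0 ∈ B0, v0 ∈ B3 → different blocks

P ≁ Q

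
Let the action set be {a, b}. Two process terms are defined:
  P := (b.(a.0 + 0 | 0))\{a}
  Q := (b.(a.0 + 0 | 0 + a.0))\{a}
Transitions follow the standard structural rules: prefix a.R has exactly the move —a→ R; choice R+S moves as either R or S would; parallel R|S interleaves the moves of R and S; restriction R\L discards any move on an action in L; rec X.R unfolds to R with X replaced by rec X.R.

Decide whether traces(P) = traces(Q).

traces(P) = traces(Q)

Reachable graph of P (2 states):
  p0 = (b.(a.0 + 0 | 0))\{a} has moves —b→ p1
  p1 = (a.0 + 0 | 0)\{a} has moves ·
Reachable graph of Q (2 states):
  q0 = (b.(a.0 + 0 | 0 + a.0))\{a} has moves —b→ q1
  q1 = (a.0 + 0 | 0 + a.0)\{a} has moves ·
Partition-refinement fixed point:
  B0 = {p0, q0}
  B1 = {p1, q1}
p0 ∈ B0, q0 ∈ B0 → same block
Bisimilar ⇒ trace-equivalent.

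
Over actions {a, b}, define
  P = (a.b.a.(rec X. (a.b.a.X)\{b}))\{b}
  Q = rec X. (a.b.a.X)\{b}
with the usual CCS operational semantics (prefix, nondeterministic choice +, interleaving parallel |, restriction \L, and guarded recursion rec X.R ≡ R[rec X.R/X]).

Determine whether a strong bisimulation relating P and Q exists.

YES

P's transition system — 2 states:
  s0 = (a.b.a.(rec X. (a.b.a.X)\{b}))\{b} has moves --a--▸ s1
  s1 = (b.a.(rec X. (a.b.a.X)\{b}))\{b} has moves (no moves)
Q's transition system — 2 states:
  t0 = rec X. (a.b.a.X)\{b} has moves --a--▸ t1
  t1 = (b.a.(rec X. (a.b.a.X)\{b}))\{b} has moves (no moves)
Coarsest stable partition (strong bisimilarity classes):
  B0 = {s0, t0}
  B1 = {s1, t1}
s0 ∈ B0, t0 ∈ B0 → same block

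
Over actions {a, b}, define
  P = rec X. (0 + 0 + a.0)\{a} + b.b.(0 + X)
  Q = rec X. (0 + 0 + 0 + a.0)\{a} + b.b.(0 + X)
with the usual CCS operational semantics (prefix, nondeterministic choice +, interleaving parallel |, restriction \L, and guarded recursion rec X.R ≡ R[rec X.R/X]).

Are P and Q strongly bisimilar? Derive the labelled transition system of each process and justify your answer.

Reachable graph of P (3 states):
  u0 = rec X. (0 + 0 + a.0)\{a} + b.b.(0 + X) | ··b··> u1
  u1 = b.(0 + (rec X. (0 + 0 + a.0)\{a} + b.b.(0 + X))) | ··b··> u2
  u2 = 0 + (rec X. (0 + 0 + a.0)\{a} + b.b.(0 + X)) | ··b··> u1
Reachable graph of Q (3 states):
  v0 = rec X. (0 + 0 + 0 + a.0)\{a} + b.b.(0 + X) | ··b··> v1
  v1 = b.(0 + (rec X. (0 + 0 + 0 + a.0)\{a} + b.b.(0 + X))) | ··b··> v2
  v2 = 0 + (rec X. (0 + 0 + 0 + a.0)\{a} + b.b.(0 + X)) | ··b··> v1
Bisimilarity quotient blocks:
  B0 = {u0, u1, u2, v0, v1, v2}
u0 ∈ B0, v0 ∈ B0 → same block

YES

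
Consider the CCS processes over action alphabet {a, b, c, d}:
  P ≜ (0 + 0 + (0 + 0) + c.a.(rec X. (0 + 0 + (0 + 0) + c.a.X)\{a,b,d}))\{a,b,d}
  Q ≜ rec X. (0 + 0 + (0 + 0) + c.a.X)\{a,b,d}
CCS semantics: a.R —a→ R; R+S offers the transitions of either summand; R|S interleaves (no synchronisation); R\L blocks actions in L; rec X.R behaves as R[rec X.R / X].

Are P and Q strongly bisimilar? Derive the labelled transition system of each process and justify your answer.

Reachable graph of P (2 states):
  p0 = (0 + 0 + (0 + 0) + c.a.(rec X. (0 + 0 + (0 + 0) + c.a.X)\{a,b,d}))\{a,b,d} has moves -c-> p1
  p1 = (a.(rec X. (0 + 0 + (0 + 0) + c.a.X)\{a,b,d}))\{a,b,d} has moves ∅
Reachable graph of Q (2 states):
  q0 = rec X. (0 + 0 + (0 + 0) + c.a.X)\{a,b,d} has moves -c-> q1
  q1 = (a.(rec X. (0 + 0 + (0 + 0) + c.a.X)\{a,b,d}))\{a,b,d} has moves ∅
Bisimilarity quotient blocks:
  B0 = {p0, q0}
  B1 = {p1, q1}
p0 ∈ B0, q0 ∈ B0 → same block

YES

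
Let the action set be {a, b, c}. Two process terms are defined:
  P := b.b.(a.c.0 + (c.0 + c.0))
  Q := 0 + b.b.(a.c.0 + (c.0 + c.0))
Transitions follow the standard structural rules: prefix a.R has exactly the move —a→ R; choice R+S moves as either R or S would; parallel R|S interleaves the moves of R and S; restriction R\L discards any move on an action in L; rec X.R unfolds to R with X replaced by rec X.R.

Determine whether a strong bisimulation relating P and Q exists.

P's transition system — 5 states:
  u0 = b.b.(a.c.0 + (c.0 + c.0)) has moves --b--▸ u1
  u1 = b.(a.c.0 + (c.0 + c.0)) has moves --b--▸ u2
  u2 = a.c.0 + (c.0 + c.0) has moves --a--▸ u3, --c--▸ u4
  u3 = c.0 has moves --c--▸ u4
  u4 = 0 has moves ·
Q's transition system — 5 states:
  v0 = 0 + b.b.(a.c.0 + (c.0 + c.0)) has moves --b--▸ v1
  v1 = b.(a.c.0 + (c.0 + c.0)) has moves --b--▸ v2
  v2 = a.c.0 + (c.0 + c.0) has moves --a--▸ v3, --c--▸ v4
  v3 = c.0 has moves --c--▸ v4
  v4 = 0 has moves ·
Bisimilarity quotient blocks:
  B0 = {u0, v0}
  B1 = {u1, v1}
  B2 = {u2, v2}
  B3 = {u3, v3}
  B4 = {u4, v4}
u0 ∈ B0, v0 ∈ B0 → same block

P ~ Q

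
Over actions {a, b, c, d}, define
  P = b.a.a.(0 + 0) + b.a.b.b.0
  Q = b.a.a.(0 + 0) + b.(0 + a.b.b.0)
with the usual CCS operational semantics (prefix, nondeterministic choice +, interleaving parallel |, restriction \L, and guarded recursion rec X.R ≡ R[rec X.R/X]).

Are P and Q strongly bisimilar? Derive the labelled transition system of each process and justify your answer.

P's transition system — 8 states:
  u0 = b.a.a.(0 + 0) + b.a.b.b.0 has moves --b--▸ u1, --b--▸ u2
  u1 = a.a.(0 + 0) has moves --a--▸ u3
  u2 = a.b.b.0 has moves --a--▸ u4
  u3 = a.(0 + 0) has moves --a--▸ u5
  u4 = b.b.0 has moves --b--▸ u6
  u5 = 0 + 0 has moves ∅
  u6 = b.0 has moves --b--▸ u7
  u7 = 0 has moves ∅
Q's transition system — 8 states:
  v0 = b.a.a.(0 + 0) + b.(0 + a.b.b.0) has moves --b--▸ v1, --b--▸ v2
  v1 = 0 + a.b.b.0 has moves --a--▸ v3
  v2 = a.a.(0 + 0) has moves --a--▸ v4
  v3 = b.b.0 has moves --b--▸ v5
  v4 = a.(0 + 0) has moves --a--▸ v6
  v5 = b.0 has moves --b--▸ v7
  v6 = 0 + 0 has moves ∅
  v7 = 0 has moves ∅
Coarsest stable partition (strong bisimilarity classes):
  B0 = {u0, v0}
  B1 = {u1, v2}
  B2 = {u3, v4}
  B3 = {u5, u7, v6, v7}
  B4 = {u2, v1}
  B5 = {u4, v3}
  B6 = {u6, v5}
u0 ∈ B0, v0 ∈ B0 → same block

P ~ Q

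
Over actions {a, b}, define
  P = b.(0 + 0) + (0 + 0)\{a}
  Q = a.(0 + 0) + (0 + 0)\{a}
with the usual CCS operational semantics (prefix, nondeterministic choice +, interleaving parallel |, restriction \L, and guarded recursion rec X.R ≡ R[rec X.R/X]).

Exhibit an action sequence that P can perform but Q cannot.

P's transition system — 2 states:
  p0 = b.(0 + 0) + (0 + 0)\{a} ⊢ ··b··> p1
  p1 = 0 + 0 ⊢ stopped
Q's transition system — 2 states:
  q0 = a.(0 + 0) + (0 + 0)\{a} ⊢ ··a··> q1
  q1 = 0 + 0 ⊢ stopped
Run σ = ⟨b⟩ on P: start {p0}
  after b @ step 1: {p1}
  ✓ P
Run σ = ⟨b⟩ on Q: start {q0}
  after b @ step 1: ∅ (Q stuck)

b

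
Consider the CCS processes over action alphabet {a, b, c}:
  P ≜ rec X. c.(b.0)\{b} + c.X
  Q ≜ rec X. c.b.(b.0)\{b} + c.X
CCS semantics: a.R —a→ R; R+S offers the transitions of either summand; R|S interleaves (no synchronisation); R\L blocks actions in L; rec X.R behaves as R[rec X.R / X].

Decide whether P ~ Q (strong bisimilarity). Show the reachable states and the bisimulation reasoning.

P's transition system — 2 states:
  p0 = rec X. c.(b.0)\{b} + c.X :: ··c··> p0, ··c··> p1
  p1 = (b.0)\{b} :: ·
Q's transition system — 3 states:
  q0 = rec X. c.b.(b.0)\{b} + c.X :: ··c··> q0, ··c··> q1
  q1 = b.(b.0)\{b} :: ··b··> q2
  q2 = (b.0)\{b} :: ·
Coarsest stable partition (strong bisimilarity classes):
  B0 = {p0}
  B1 = {p1, q2}
  B2 = {q0}
  B3 = {q1}
p0 ∈ B0, q0 ∈ B2 → different blocks

P ≁ Q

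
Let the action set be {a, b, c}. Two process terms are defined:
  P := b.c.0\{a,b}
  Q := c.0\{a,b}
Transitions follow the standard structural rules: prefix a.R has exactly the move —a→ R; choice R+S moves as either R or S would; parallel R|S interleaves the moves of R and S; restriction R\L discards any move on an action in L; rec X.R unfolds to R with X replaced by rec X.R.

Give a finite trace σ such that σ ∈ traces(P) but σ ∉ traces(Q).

Reachable graph of P (3 states):
  m0 = b.c.0\{a,b} → -b-> m1
  m1 = c.0\{a,b} → -c-> m2
  m2 = 0\{a,b} → stopped
Reachable graph of Q (2 states):
  n0 = c.0\{a,b} → -c-> n1
  n1 = 0\{a,b} → stopped
Trace ⟨b⟩ through P, begin at {m0}:
  after b @ step 1: {m1}
  — P admits the full trace.
Trace ⟨b⟩ through Q, begin at {n0}:
  after b @ step 1: ∅  — Q cannot continue

b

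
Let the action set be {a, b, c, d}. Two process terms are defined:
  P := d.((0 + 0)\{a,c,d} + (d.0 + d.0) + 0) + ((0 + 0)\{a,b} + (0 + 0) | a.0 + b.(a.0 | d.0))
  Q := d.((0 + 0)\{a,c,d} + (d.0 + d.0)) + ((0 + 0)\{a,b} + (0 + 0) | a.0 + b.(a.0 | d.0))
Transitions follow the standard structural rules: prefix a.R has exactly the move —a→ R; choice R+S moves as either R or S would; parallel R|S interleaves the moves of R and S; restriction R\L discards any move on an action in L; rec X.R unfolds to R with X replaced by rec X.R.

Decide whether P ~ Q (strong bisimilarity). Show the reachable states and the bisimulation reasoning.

Reachable graph of P (8 states):
  p0 = d.((0 + 0)\{a,c,d} + (d.0 + d.0) + 0) + ((0 + 0)\{a,b} + (0 + 0) | a.0 + b.(a.0 | d.0)) | -a-> p1, -b-> p2, -d-> p3
  p1 = (0 + 0) | 0 | ∅
  p2 = a.0 | d.0 | -a-> p4, -d-> p5
  p3 = (0 + 0)\{a,c,d} + (d.0 + d.0) + 0 | -d-> p6
  p4 = 0 | d.0 | -d-> p7
  p5 = a.0 | 0 | -a-> p7
  p6 = 0 | ∅
  p7 = 0 | 0 | ∅
Reachable graph of Q (8 states):
  q0 = d.((0 + 0)\{a,c,d} + (d.0 + d.0)) + ((0 + 0)\{a,b} + (0 + 0) | a.0 + b.(a.0 | d.0)) | -a-> q1, -b-> q2, -d-> q3
  q1 = (0 + 0) | 0 | ∅
  q2 = a.0 | d.0 | -a-> q4, -d-> q5
  q3 = (0 + 0)\{a,c,d} + (d.0 + d.0) | -d-> q6
  q4 = 0 | d.0 | -d-> q7
  q5 = a.0 | 0 | -a-> q7
  q6 = 0 | ∅
  q7 = 0 | 0 | ∅
Partition-refinement fixed point:
  B0 = {p0, q0}
  B1 = {p3, p4, q3, q4}
  B2 = {p1, p6, p7, q1, q6, q7}
  B3 = {p2, q2}
  B4 = {p5, q5}
p0 ∈ B0, q0 ∈ B0 → same block

P ~ Q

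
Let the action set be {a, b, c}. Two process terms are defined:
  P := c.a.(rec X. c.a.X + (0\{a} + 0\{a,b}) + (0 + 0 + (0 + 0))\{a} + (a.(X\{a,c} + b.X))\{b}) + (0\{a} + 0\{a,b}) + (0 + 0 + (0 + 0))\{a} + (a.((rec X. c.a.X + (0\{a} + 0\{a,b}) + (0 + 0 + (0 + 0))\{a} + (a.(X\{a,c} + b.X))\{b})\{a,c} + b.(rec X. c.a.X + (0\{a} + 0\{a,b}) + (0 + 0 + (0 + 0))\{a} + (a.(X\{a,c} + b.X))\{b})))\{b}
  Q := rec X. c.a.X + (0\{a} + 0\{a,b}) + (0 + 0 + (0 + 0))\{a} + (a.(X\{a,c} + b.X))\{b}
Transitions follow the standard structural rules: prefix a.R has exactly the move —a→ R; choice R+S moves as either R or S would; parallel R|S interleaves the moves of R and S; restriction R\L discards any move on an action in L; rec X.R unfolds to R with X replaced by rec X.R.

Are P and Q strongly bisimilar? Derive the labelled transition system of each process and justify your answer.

YES

Reachable graph of P (4 states):
  s0 = c.a.(rec X. c.a.X + (0\{a} + 0\{a,b}) + (0 + 0 + (0 + 0))\{a} + (a.(X\{a,c} + b.X))\{b}) + (0\{a} + 0\{a,b}) + (0 + 0 + (0 + 0))\{a} + (a.((rec X. c.a.X + (0\{a} + 0\{a,b}) + (0 + 0 + (0 + 0))\{a} + (a.(X\{a,c} + b.X))\{b})\{a,c} + b.(rec X. c.a.X + (0\{a} + 0\{a,b}) + (0 + 0 + (0 + 0))\{a} + (a.(X\{a,c} + b.X))\{b})))\{b} | -a-> s1, -c-> s2
  s1 = ((rec X. c.a.X + (0\{a} + 0\{a,b}) + (0 + 0 + (0 + 0))\{a} + (a.(X\{a,c} + b.X))\{b})\{a,c} + b.(rec X. c.a.X + (0\{a} + 0\{a,b}) + (0 + 0 + (0 + 0))\{a} + (a.(X\{a,c} + b.X))\{b}))\{b} | (no moves)
  s2 = a.(rec X. c.a.X + (0\{a} + 0\{a,b}) + (0 + 0 + (0 + 0))\{a} + (a.(X\{a,c} + b.X))\{b}) | -a-> s3
  s3 = rec X. c.a.X + (0\{a} + 0\{a,b}) + (0 + 0 + (0 + 0))\{a} + (a.(X\{a,c} + b.X))\{b} | -a-> s1, -c-> s2
Reachable graph of Q (3 states):
  t0 = rec X. c.a.X + (0\{a} + 0\{a,b}) + (0 + 0 + (0 + 0))\{a} + (a.(X\{a,c} + b.X))\{b} | -a-> t1, -c-> t2
  t1 = ((rec X. c.a.X + (0\{a} + 0\{a,b}) + (0 + 0 + (0 + 0))\{a} + (a.(X\{a,c} + b.X))\{b})\{a,c} + b.(rec X. c.a.X + (0\{a} + 0\{a,b}) + (0 + 0 + (0 + 0))\{a} + (a.(X\{a,c} + b.X))\{b}))\{b} | (no moves)
  t2 = a.(rec X. c.a.X + (0\{a} + 0\{a,b}) + (0 + 0 + (0 + 0))\{a} + (a.(X\{a,c} + b.X))\{b}) | -a-> t0
Coarsest stable partition (strong bisimilarity classes):
  B0 = {s0, s3, t0}
  B1 = {s1, t1}
  B2 = {s2, t2}
s0 ∈ B0, t0 ∈ B0 → same block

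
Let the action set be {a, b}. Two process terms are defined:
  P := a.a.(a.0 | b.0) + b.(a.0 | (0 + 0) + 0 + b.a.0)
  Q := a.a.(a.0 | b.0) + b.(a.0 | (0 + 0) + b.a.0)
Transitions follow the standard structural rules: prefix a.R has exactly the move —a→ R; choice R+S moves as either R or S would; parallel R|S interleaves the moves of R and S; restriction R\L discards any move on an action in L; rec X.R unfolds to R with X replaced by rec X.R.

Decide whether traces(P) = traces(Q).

LTS(P): 10 reachable states
  u0 = a.a.(a.0 | b.0) + b.(a.0 | (0 + 0) + 0 + b.a.0) has moves —a→ u1, —b→ u2
  u1 = a.(a.0 | b.0) has moves —a→ u3
  u2 = a.0 | (0 + 0) + 0 + b.a.0 has moves —a→ u4, —b→ u5
  u3 = a.0 | b.0 has moves —a→ u6, —b→ u7
  u4 = 0 | (0 + 0) has moves (no moves)
  u5 = a.0 has moves —a→ u8
  u6 = 0 | b.0 has moves —b→ u9
  u7 = a.0 | 0 has moves —a→ u9
  u8 = 0 has moves (no moves)
  u9 = 0 | 0 has moves (no moves)
LTS(Q): 10 reachable states
  v0 = a.a.(a.0 | b.0) + b.(a.0 | (0 + 0) + b.a.0) has moves —a→ v1, —b→ v2
  v1 = a.(a.0 | b.0) has moves —a→ v3
  v2 = a.0 | (0 + 0) + b.a.0 has moves —a→ v4, —b→ v5
  v3 = a.0 | b.0 has moves —a→ v6, —b→ v7
  v4 = 0 | (0 + 0) has moves (no moves)
  v5 = a.0 has moves —a→ v8
  v6 = 0 | b.0 has moves —b→ v9
  v7 = a.0 | 0 has moves —a→ v9
  v8 = 0 has moves (no moves)
  v9 = 0 | 0 has moves (no moves)
Coarsest stable partition (strong bisimilarity classes):
  B0 = {u0, v0}
  B1 = {u1, v1}
  B2 = {u3, v3}
  B3 = {u6, v6}
  B4 = {u4, u8, u9, v4, v8, v9}
  B5 = {u5, u7, v5, v7}
  B6 = {u2, v2}
u0 ∈ B0, v0 ∈ B0 → same block
Bisimilar ⇒ trace-equivalent.

traces(P) = traces(Q)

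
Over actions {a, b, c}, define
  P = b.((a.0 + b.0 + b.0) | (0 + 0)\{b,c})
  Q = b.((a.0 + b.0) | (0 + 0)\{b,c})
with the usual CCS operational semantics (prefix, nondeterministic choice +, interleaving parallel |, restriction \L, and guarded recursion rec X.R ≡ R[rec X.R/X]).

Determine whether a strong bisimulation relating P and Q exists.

LTS(P): 3 reachable states
  u0 = b.((a.0 + b.0 + b.0) | (0 + 0)\{b,c}) | —b→ u1
  u1 = (a.0 + b.0 + b.0) | (0 + 0)\{b,c} | —a→ u2, —b→ u2
  u2 = 0 | (0 + 0)\{b,c} | deadlocked
LTS(Q): 3 reachable states
  v0 = b.((a.0 + b.0) | (0 + 0)\{b,c}) | —b→ v1
  v1 = (a.0 + b.0) | (0 + 0)\{b,c} | —a→ v2, —b→ v2
  v2 = 0 | (0 + 0)\{b,c} | deadlocked
Bisimilarity quotient blocks:
  B0 = {u0, v0}
  B1 = {u1, v1}
  B2 = {u2, v2}
u0 ∈ B0, v0 ∈ B0 → same block

YES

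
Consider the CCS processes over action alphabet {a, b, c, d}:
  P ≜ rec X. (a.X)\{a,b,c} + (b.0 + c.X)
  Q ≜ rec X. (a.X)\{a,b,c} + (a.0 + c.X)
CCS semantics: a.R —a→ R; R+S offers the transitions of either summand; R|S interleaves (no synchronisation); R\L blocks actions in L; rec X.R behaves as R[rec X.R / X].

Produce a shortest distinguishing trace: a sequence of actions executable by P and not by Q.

b

LTS(P): 2 reachable states
  p0 = rec X. (a.X)\{a,b,c} + (b.0 + c.X) :: --b--▸ p1, --c--▸ p0
  p1 = 0 :: deadlocked
LTS(Q): 2 reachable states
  q0 = rec X. (a.X)\{a,b,c} + (a.0 + c.X) :: --a--▸ q1, --c--▸ q0
  q1 = 0 :: deadlocked
Run σ = ⟨b⟩ on P: start {p0}
  [1] b ⇒ {p1}
  ✓ P
Run σ = ⟨b⟩ on Q: start {q0}
  [1] b ⇒ ∅ (Q stuck)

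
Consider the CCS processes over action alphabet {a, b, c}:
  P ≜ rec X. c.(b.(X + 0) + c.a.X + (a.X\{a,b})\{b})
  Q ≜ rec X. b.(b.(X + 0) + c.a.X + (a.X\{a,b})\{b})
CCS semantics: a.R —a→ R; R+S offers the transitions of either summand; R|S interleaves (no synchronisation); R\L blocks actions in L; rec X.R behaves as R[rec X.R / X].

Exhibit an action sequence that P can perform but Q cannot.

c

LTS(P): 7 reachable states
  u0 = rec X. c.(b.(X + 0) + c.a.X + (a.X\{a,b})\{b}) ⊢ ··c··> u1
  u1 = b.((rec X. c.(b.(X + 0) + c.a.X + (a.X\{a,b})\{b})) + 0) + c.a.(rec X. c.(b.(X + 0) + c.a.X + (a.X\{a,b})\{b})) + (a.(rec X. c.(b.(X + 0) + c.a.X + (a.X\{a,b})\{b}))\{a,b})\{b} ⊢ ··a··> u2, ··b··> u3, ··c··> u4
  u2 = (rec X. c.(b.(X + 0) + c.a.X + (a.X\{a,b})\{b}))\{a,b}\{b} ⊢ ··c··> u5
  u3 = (rec X. c.(b.(X + 0) + c.a.X + (a.X\{a,b})\{b})) + 0 ⊢ ··c··> u1
  u4 = a.(rec X. c.(b.(X + 0) + c.a.X + (a.X\{a,b})\{b})) ⊢ ··a··> u0
  u5 = (b.((rec X. c.(b.(X + 0) + c.a.X + (a.X\{a,b})\{b})) + 0) + c.a.(rec X. c.(b.(X + 0) + c.a.X + (a.X\{a,b})\{b})) + (a.(rec X. c.(b.(X + 0) + c.a.X + (a.X\{a,b})\{b}))\{a,b})\{b})\{a,b}\{b} ⊢ ··c··> u6
  u6 = (a.(rec X. c.(b.(X + 0) + c.a.X + (a.X\{a,b})\{b})))\{a,b}\{b} ⊢ deadlocked
LTS(Q): 5 reachable states
  v0 = rec X. b.(b.(X + 0) + c.a.X + (a.X\{a,b})\{b}) ⊢ ··b··> v1
  v1 = b.((rec X. b.(b.(X + 0) + c.a.X + (a.X\{a,b})\{b})) + 0) + c.a.(rec X. b.(b.(X + 0) + c.a.X + (a.X\{a,b})\{b})) + (a.(rec X. b.(b.(X + 0) + c.a.X + (a.X\{a,b})\{b}))\{a,b})\{b} ⊢ ··a··> v2, ··b··> v3, ··c··> v4
  v2 = (rec X. b.(b.(X + 0) + c.a.X + (a.X\{a,b})\{b}))\{a,b}\{b} ⊢ deadlocked
  v3 = (rec X. b.(b.(X + 0) + c.a.X + (a.X\{a,b})\{b})) + 0 ⊢ ··b··> v1
  v4 = a.(rec X. b.(b.(X + 0) + c.a.X + (a.X\{a,b})\{b})) ⊢ ··a··> v0
Trace ⟨c⟩ through P, begin at {u0}:
  step 1 (c): {u1}
  ✓ P
Trace ⟨c⟩ through Q, begin at {v0}:
  step 1 (c): ∅  — Q cannot continue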